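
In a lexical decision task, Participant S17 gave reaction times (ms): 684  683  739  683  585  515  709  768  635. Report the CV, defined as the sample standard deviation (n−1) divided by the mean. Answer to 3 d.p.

0.117

n = 9, Σ = 6001, M = 666.7778
Σ(x−M)² = 48801.556; s = √(48801.556/8) = 78.1037
CV = 78.1037 / 666.7778 = 0.11714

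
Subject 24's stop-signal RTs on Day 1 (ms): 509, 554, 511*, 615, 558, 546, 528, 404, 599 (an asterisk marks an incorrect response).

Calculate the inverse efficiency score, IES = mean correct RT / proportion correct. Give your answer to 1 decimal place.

606.5 ms

Correct trials (n=8): 509, 554, 615, 558, 546, 528, 404, 599
Mean correct RT = 4313/8 = 539.1250 ms
Proportion correct = 8/9
IES = 539.1250 / (8/9) = 606.516 ms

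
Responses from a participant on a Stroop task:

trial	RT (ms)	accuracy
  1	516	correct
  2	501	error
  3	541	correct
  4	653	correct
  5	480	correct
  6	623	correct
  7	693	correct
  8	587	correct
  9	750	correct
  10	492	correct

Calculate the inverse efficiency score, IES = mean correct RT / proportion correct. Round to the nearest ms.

659 ms

Correct trials (n=9): 516, 541, 653, 480, 623, 693, 587, 750, 492
Mean correct RT = 5335/9 = 592.7778 ms
Proportion correct = 9/10
IES = 592.7778 / (9/10) = 658.642 ms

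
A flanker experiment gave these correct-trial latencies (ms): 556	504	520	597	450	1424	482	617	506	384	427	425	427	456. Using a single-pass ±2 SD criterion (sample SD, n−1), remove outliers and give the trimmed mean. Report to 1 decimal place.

n = 14, ΣRT = 7775, M = 555.357
Σ(x−M)² = 872059.21; s = √(872059.21/13) = 259.001
Cutoffs: 555.357 ± 2·259.001 → [37.4, 1073.4]
Outside: 1424 → excluded.
Retained (n=13): Σ = 6351, mean = 6351/13 = 488.538

488.5 ms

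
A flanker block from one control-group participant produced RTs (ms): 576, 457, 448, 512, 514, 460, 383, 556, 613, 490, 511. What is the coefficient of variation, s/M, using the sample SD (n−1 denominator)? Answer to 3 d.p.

n = 11, Σ = 5520, M = 501.8182
Σ(x−M)² = 42047.636; s = √(42047.636/10) = 64.8441
CV = 64.8441 / 501.8182 = 0.12922

0.129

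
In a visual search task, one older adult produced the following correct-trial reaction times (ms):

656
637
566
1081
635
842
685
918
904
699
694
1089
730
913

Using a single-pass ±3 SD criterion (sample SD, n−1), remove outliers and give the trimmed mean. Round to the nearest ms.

n = 14, ΣRT = 11049, M = 789.214
Σ(x−M)² = 368974.36; s = √(368974.36/13) = 168.471
Cutoffs: 789.214 ± 3·168.471 → [283.8, 1294.6]
No RTs fall outside the cutoffs; all 14 retained. Mean = 11049/14 = 789.214

789 ms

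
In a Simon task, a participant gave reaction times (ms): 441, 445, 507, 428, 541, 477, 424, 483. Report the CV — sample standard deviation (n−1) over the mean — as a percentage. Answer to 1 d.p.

8.8%

n = 8, Σ = 3746, M = 468.2500
Σ(x−M)² = 11949.500; s = √(11949.500/7) = 41.3167
CV = 41.3167 / 468.2500 = 0.08824 = 8.824%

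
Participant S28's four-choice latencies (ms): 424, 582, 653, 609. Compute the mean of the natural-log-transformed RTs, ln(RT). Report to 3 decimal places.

ln(RT): 6.0497, 6.3665, 6.4816, 6.4118
Σ ln(RT) = 25.3096
Mean = 25.3096/4 = 6.32740

6.327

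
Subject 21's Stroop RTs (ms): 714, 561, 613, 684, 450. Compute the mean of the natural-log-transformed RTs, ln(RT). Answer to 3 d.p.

6.391

ln(RT): 6.5709, 6.3297, 6.4184, 6.5280, 6.1092
Σ ln(RT) = 31.9562
Mean = 31.9562/5 = 6.39123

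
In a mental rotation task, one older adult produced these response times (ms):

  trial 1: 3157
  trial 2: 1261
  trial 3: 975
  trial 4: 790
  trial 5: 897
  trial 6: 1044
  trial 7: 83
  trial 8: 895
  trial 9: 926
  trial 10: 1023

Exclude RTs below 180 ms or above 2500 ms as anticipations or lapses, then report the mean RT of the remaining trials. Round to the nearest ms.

Excluded: 83, 3157
Retained (n=8): Σ = 7811
Mean = 7811/8 = 976.3750

976 ms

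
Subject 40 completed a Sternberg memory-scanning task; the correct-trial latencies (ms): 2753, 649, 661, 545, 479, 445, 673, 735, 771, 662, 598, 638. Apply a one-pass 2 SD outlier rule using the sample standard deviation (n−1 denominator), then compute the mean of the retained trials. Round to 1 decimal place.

623.3 ms

n = 12, ΣRT = 9609, M = 800.750
Σ(x−M)² = 4257702.25; s = √(4257702.25/11) = 622.145
Cutoffs: 800.750 ± 2·622.145 → [-443.5, 2045.0]
Outside: 2753 → excluded.
Retained (n=11): Σ = 6856, mean = 6856/11 = 623.273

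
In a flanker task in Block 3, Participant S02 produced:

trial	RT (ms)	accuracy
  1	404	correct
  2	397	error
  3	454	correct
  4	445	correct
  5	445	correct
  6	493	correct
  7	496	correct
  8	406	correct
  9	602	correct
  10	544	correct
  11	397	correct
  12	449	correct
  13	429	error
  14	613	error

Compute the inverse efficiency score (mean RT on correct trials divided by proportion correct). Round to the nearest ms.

Correct trials (n=11): 404, 454, 445, 445, 493, 496, 406, 602, 544, 397, 449
Mean correct RT = 5135/11 = 466.8182 ms
Proportion correct = 11/14
IES = 466.8182 / (11/14) = 594.132 ms

594 ms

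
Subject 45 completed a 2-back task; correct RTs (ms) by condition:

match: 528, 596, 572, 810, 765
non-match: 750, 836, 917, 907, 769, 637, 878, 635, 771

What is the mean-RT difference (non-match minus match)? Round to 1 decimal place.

134.7 ms

M(match) = 3271/5 = 654.200
M(non-match) = 7100/9 = 788.889
Difference = 788.889 − 654.200 = 134.689 ms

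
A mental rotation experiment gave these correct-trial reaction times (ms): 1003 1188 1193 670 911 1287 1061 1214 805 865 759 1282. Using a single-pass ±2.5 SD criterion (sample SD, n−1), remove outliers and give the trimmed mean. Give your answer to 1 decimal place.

1019.8 ms

n = 12, ΣRT = 12238, M = 1019.833
Σ(x−M)² = 510443.67; s = √(510443.67/11) = 215.416
Cutoffs: 1019.833 ± 2.5·215.416 → [481.3, 1558.4]
No RTs fall outside the cutoffs; all 12 retained. Mean = 12238/12 = 1019.833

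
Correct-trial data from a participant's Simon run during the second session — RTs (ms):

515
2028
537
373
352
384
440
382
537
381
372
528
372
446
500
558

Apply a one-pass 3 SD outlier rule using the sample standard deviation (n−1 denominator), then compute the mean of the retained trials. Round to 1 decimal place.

n = 16, ΣRT = 8705, M = 544.062
Σ(x−M)² = 2429688.94; s = √(2429688.94/15) = 402.466
Cutoffs: 544.062 ± 3·402.466 → [-663.3, 1751.5]
Outside: 2028 → excluded.
Retained (n=15): Σ = 6677, mean = 6677/15 = 445.133

445.1 ms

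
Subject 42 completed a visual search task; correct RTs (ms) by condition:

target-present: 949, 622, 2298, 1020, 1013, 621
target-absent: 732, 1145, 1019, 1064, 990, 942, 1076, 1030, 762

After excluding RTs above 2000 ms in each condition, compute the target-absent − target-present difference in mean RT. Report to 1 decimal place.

target-present: exclude 2298
M(target-present) = 4225/5 = 845.000
M(target-absent) = 8760/9 = 973.333
Difference = 973.333 − 845.000 = 128.333 ms

128.3 ms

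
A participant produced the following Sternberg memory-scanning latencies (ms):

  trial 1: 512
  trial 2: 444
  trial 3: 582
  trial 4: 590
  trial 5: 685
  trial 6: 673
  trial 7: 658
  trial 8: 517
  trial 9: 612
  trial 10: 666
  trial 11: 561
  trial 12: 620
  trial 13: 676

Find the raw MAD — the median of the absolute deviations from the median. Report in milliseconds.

Sorted: 444, 512, 517, 561, 582, 590, 612, 620, 658, 666, 673, 676, 685 → median = 612
|x − 612|: 100, 168, 30, 22, 73, 61, 46, 95, 0, 54, 51, 8, 64
Sorted deviations: 0, 8, 22, 30, 46, 51, 54, 61, 64, 73, 95, 100, 168 → MAD = 54

54 ms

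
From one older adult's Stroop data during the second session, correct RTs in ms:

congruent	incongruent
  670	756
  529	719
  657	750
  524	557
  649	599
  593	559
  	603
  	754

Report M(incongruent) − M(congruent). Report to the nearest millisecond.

M(congruent) = 3622/6 = 603.667
M(incongruent) = 5297/8 = 662.125
Difference = 662.125 − 603.667 = 58.458 ms

58 ms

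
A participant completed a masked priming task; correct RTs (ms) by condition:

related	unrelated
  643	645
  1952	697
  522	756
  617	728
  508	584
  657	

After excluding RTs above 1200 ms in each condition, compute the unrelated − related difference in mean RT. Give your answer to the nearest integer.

related: exclude 1952
M(related) = 2947/5 = 589.400
M(unrelated) = 3410/5 = 682.000
Difference = 682.000 − 589.400 = 92.600 ms

93 ms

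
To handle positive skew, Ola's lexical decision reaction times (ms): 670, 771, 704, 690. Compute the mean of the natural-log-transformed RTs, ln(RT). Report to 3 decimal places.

6.562

ln(RT): 6.5073, 6.6477, 6.5568, 6.5367
Σ ln(RT) = 26.2484
Mean = 26.2484/4 = 6.56211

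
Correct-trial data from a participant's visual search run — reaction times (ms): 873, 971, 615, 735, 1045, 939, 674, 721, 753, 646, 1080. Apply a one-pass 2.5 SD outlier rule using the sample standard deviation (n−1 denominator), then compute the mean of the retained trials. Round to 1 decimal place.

822.9 ms

n = 11, ΣRT = 9052, M = 822.909
Σ(x−M)² = 273034.91; s = √(273034.91/10) = 165.238
Cutoffs: 822.909 ± 2.5·165.238 → [409.8, 1236.0]
No RTs fall outside the cutoffs; all 11 retained. Mean = 9052/11 = 822.909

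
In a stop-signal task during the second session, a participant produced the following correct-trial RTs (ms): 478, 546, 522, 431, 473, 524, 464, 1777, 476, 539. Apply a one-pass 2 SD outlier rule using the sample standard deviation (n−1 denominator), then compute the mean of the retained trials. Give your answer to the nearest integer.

n = 10, ΣRT = 6230, M = 623.000
Σ(x−M)² = 1491982.00; s = √(1491982.00/9) = 407.156
Cutoffs: 623.000 ± 2·407.156 → [-191.3, 1437.3]
Outside: 1777 → excluded.
Retained (n=9): Σ = 4453, mean = 4453/9 = 494.778

495 ms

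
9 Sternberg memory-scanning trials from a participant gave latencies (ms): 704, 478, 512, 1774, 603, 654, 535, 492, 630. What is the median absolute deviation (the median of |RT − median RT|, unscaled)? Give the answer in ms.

Sorted: 478, 492, 512, 535, 603, 630, 654, 704, 1774 → median = 603
|x − 603|: 101, 125, 91, 1171, 0, 51, 68, 111, 27
Sorted deviations: 0, 27, 51, 68, 91, 101, 111, 125, 1171 → MAD = 91

91 ms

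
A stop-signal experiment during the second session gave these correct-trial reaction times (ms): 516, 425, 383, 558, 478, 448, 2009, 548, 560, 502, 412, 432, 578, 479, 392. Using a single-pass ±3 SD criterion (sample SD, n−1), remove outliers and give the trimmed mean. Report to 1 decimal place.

479.4 ms

n = 15, ΣRT = 8720, M = 581.333
Σ(x−M)² = 2240441.33; s = √(2240441.33/14) = 400.039
Cutoffs: 581.333 ± 3·400.039 → [-618.8, 1781.5]
Outside: 2009 → excluded.
Retained (n=14): Σ = 6711, mean = 6711/14 = 479.357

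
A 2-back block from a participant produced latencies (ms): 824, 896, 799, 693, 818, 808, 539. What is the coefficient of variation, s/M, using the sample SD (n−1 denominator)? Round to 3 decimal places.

n = 7, Σ = 5377, M = 768.1429
Σ(x−M)² = 82646.857; s = √(82646.857/6) = 117.3647
CV = 117.3647 / 768.1429 = 0.15279

0.153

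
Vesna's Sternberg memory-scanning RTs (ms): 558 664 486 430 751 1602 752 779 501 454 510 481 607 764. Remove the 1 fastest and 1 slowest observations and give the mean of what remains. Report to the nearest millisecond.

Sorted: 430, 454, 481, 486, 501, 510, 558, 607, 664, 751, 752, 764, 779, 1602
Drop lowest 1 (430) and highest 1 (1602)
Remaining (n=12): Σ = 7307, mean = 7307/12 = 608.917

609 ms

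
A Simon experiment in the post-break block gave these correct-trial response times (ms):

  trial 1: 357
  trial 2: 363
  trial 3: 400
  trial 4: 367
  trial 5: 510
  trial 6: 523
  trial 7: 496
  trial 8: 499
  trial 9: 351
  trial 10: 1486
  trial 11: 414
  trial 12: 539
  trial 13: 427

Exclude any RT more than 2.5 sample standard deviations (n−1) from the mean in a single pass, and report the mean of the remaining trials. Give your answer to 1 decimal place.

n = 13, ΣRT = 6732, M = 517.846
Σ(x−M)² = 1072055.69; s = √(1072055.69/12) = 298.895
Cutoffs: 517.846 ± 2.5·298.895 → [-229.4, 1265.1]
Outside: 1486 → excluded.
Retained (n=12): Σ = 5246, mean = 5246/12 = 437.167

437.2 ms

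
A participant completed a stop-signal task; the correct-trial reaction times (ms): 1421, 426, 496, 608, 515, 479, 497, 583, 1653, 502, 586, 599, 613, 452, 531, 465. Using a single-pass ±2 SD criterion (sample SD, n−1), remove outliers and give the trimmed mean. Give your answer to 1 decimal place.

n = 16, ΣRT = 10426, M = 651.625
Σ(x−M)² = 1868987.75; s = √(1868987.75/15) = 352.986
Cutoffs: 651.625 ± 2·352.986 → [-54.3, 1357.6]
Outside: 1421, 1653 → excluded.
Retained (n=14): Σ = 7352, mean = 7352/14 = 525.143

525.1 ms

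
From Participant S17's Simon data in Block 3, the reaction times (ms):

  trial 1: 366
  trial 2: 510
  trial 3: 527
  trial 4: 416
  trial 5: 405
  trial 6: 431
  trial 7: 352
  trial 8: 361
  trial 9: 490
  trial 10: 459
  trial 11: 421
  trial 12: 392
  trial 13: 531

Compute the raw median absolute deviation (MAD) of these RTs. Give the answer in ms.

55 ms

Sorted: 352, 361, 366, 392, 405, 416, 421, 431, 459, 490, 510, 527, 531 → median = 421
|x − 421|: 55, 89, 106, 5, 16, 10, 69, 60, 69, 38, 0, 29, 110
Sorted deviations: 0, 5, 10, 16, 29, 38, 55, 60, 69, 69, 89, 106, 110 → MAD = 55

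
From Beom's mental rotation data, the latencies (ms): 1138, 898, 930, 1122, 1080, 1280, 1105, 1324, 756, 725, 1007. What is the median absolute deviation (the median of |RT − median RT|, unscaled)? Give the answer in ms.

Sorted: 725, 756, 898, 930, 1007, 1080, 1105, 1122, 1138, 1280, 1324 → median = 1080
|x − 1080|: 58, 182, 150, 42, 0, 200, 25, 244, 324, 355, 73
Sorted deviations: 0, 25, 42, 58, 73, 150, 182, 200, 244, 324, 355 → MAD = 150

150 ms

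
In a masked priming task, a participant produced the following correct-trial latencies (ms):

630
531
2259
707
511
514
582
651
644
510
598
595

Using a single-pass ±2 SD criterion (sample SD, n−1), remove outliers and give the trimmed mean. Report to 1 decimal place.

588.5 ms

n = 12, ΣRT = 8732, M = 727.667
Σ(x−M)² = 2602112.67; s = √(2602112.67/11) = 486.370
Cutoffs: 727.667 ± 2·486.370 → [-245.1, 1700.4]
Outside: 2259 → excluded.
Retained (n=11): Σ = 6473, mean = 6473/11 = 588.455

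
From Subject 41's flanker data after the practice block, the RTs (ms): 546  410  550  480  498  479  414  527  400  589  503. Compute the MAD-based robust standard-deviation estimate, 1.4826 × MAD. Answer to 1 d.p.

Sorted: 400, 410, 414, 479, 480, 498, 503, 527, 546, 550, 589 → median = 498
|x − 498| sorted: 0, 5, 18, 19, 29, 48, 52, 84, 88, 91, 98 → MAD = 48
Robust SD ≈ 1.4826 × 48 = 71.165

71.2 ms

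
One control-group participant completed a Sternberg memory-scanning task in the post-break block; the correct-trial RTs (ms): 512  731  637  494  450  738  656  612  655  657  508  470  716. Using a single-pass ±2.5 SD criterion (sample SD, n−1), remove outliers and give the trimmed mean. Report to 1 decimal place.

602.8 ms

n = 13, ΣRT = 7836, M = 602.769
Σ(x−M)² = 127328.31; s = √(127328.31/12) = 103.008
Cutoffs: 602.769 ± 2.5·103.008 → [345.2, 860.3]
No RTs fall outside the cutoffs; all 13 retained. Mean = 7836/13 = 602.769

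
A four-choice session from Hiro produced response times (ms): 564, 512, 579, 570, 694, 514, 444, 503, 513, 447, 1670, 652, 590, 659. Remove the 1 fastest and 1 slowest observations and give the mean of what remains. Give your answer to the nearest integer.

Sorted: 444, 447, 503, 512, 513, 514, 564, 570, 579, 590, 652, 659, 694, 1670
Drop lowest 1 (444) and highest 1 (1670)
Remaining (n=12): Σ = 6797, mean = 6797/12 = 566.417

566 ms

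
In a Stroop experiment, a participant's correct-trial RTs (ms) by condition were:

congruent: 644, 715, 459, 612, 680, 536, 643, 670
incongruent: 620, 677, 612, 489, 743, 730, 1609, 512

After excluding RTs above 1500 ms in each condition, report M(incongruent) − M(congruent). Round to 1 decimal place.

6.3 ms

incongruent: exclude 1609
M(congruent) = 4959/8 = 619.875
M(incongruent) = 4383/7 = 626.143
Difference = 626.143 − 619.875 = 6.268 ms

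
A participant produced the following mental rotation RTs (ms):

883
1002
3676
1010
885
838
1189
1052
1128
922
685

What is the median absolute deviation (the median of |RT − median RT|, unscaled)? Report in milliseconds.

Sorted: 685, 838, 883, 885, 922, 1002, 1010, 1052, 1128, 1189, 3676 → median = 1002
|x − 1002|: 119, 0, 2674, 8, 117, 164, 187, 50, 126, 80, 317
Sorted deviations: 0, 8, 50, 80, 117, 119, 126, 164, 187, 317, 2674 → MAD = 119

119 ms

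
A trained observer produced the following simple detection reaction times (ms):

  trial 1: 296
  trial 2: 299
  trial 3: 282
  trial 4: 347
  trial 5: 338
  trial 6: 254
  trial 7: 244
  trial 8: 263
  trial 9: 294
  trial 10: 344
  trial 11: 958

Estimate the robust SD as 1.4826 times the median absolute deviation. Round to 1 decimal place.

62.3 ms

Sorted: 244, 254, 263, 282, 294, 296, 299, 338, 344, 347, 958 → median = 296
|x − 296| sorted: 0, 2, 3, 14, 33, 42, 42, 48, 51, 52, 662 → MAD = 42
Robust SD ≈ 1.4826 × 42 = 62.269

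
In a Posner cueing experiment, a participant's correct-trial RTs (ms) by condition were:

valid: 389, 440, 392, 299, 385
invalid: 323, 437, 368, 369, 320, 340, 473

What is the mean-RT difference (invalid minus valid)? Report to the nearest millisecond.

-5 ms

M(valid) = 1905/5 = 381.000
M(invalid) = 2630/7 = 375.714
Difference = 375.714 − 381.000 = -5.286 ms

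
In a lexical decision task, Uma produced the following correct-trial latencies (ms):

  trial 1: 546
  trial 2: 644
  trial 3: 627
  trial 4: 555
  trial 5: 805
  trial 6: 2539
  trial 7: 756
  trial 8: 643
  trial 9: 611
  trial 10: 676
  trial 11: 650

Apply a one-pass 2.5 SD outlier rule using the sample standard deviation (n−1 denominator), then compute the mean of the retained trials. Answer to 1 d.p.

651.3 ms

n = 11, ΣRT = 9052, M = 822.909
Σ(x−M)² = 3297360.91; s = √(3297360.91/10) = 574.227
Cutoffs: 822.909 ± 2.5·574.227 → [-612.7, 2258.5]
Outside: 2539 → excluded.
Retained (n=10): Σ = 6513, mean = 6513/10 = 651.300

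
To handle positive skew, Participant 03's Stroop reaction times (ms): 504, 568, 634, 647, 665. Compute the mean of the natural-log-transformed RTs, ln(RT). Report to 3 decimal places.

ln(RT): 6.2226, 6.3421, 6.4520, 6.4723, 6.4998
Σ ln(RT) = 31.9889
Mean = 31.9889/5 = 6.39778

6.398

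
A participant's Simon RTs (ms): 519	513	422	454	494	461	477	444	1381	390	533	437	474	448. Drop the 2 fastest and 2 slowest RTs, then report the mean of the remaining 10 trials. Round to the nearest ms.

472 ms

Sorted: 390, 422, 437, 444, 448, 454, 461, 474, 477, 494, 513, 519, 533, 1381
Drop lowest 2 (390, 422) and highest 2 (533, 1381)
Remaining (n=10): Σ = 4721, mean = 4721/10 = 472.100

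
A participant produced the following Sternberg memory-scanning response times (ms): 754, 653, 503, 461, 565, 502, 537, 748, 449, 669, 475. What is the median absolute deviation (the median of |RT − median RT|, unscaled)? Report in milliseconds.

76 ms

Sorted: 449, 461, 475, 502, 503, 537, 565, 653, 669, 748, 754 → median = 537
|x − 537|: 217, 116, 34, 76, 28, 35, 0, 211, 88, 132, 62
Sorted deviations: 0, 28, 34, 35, 62, 76, 88, 116, 132, 211, 217 → MAD = 76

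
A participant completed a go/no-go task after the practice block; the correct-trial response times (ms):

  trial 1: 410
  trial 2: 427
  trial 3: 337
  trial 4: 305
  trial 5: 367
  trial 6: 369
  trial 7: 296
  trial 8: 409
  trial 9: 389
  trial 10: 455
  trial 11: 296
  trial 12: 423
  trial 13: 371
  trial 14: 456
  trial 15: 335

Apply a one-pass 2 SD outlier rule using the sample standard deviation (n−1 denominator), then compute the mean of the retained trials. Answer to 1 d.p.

n = 15, ΣRT = 5645, M = 376.333
Σ(x−M)² = 41061.33; s = √(41061.33/14) = 54.157
Cutoffs: 376.333 ± 2·54.157 → [268.0, 484.6]
No RTs fall outside the cutoffs; all 15 retained. Mean = 5645/15 = 376.333

376.3 ms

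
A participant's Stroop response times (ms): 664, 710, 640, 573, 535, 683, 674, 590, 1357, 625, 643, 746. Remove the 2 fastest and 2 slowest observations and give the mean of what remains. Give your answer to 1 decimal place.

653.6 ms

Sorted: 535, 573, 590, 625, 640, 643, 664, 674, 683, 710, 746, 1357
Drop lowest 2 (535, 573) and highest 2 (746, 1357)
Remaining (n=8): Σ = 5229, mean = 5229/8 = 653.625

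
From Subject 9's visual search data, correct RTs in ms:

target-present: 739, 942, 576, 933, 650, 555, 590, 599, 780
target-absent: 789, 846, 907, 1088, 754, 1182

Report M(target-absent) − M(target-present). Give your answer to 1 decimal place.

M(target-present) = 6364/9 = 707.111
M(target-absent) = 5566/6 = 927.667
Difference = 927.667 − 707.111 = 220.556 ms

220.6 ms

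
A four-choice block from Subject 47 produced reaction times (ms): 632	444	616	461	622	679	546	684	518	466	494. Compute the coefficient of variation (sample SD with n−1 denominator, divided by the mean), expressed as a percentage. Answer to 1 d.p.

16.0%

n = 11, Σ = 6162, M = 560.1818
Σ(x−M)² = 80109.636; s = √(80109.636/10) = 89.5040
CV = 89.5040 / 560.1818 = 0.15978 = 15.978%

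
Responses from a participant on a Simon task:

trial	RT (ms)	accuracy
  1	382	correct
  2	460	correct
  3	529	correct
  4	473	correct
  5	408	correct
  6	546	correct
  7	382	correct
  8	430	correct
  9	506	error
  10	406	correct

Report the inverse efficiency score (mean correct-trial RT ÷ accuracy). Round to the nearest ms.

Correct trials (n=9): 382, 460, 529, 473, 408, 546, 382, 430, 406
Mean correct RT = 4016/9 = 446.2222 ms
Proportion correct = 9/10
IES = 446.2222 / (9/10) = 495.802 ms

496 ms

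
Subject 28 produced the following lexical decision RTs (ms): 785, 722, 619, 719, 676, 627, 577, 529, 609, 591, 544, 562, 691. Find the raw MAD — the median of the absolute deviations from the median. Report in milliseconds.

57 ms

Sorted: 529, 544, 562, 577, 591, 609, 619, 627, 676, 691, 719, 722, 785 → median = 619
|x − 619|: 166, 103, 0, 100, 57, 8, 42, 90, 10, 28, 75, 57, 72
Sorted deviations: 0, 8, 10, 28, 42, 57, 57, 72, 75, 90, 100, 103, 166 → MAD = 57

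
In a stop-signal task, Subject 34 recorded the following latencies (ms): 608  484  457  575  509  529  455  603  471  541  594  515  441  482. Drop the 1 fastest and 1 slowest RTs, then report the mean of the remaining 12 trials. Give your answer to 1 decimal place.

517.9 ms

Sorted: 441, 455, 457, 471, 482, 484, 509, 515, 529, 541, 575, 594, 603, 608
Drop lowest 1 (441) and highest 1 (608)
Remaining (n=12): Σ = 6215, mean = 6215/12 = 517.917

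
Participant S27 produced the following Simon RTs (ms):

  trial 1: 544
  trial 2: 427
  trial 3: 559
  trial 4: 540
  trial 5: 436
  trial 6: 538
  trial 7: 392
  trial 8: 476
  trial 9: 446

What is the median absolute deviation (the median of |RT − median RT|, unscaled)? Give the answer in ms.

Sorted: 392, 427, 436, 446, 476, 538, 540, 544, 559 → median = 476
|x − 476|: 68, 49, 83, 64, 40, 62, 84, 0, 30
Sorted deviations: 0, 30, 40, 49, 62, 64, 68, 83, 84 → MAD = 62

62 ms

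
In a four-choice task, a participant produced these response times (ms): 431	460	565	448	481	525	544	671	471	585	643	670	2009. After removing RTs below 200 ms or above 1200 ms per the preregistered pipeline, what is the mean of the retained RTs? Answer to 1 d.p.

Excluded: 2009
Retained (n=12): Σ = 6494
Mean = 6494/12 = 541.1667

541.2 ms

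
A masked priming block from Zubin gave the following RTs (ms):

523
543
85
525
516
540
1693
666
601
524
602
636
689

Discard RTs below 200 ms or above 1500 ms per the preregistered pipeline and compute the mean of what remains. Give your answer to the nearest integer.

Excluded: 85, 1693
Retained (n=11): Σ = 6365
Mean = 6365/11 = 578.6364

579 ms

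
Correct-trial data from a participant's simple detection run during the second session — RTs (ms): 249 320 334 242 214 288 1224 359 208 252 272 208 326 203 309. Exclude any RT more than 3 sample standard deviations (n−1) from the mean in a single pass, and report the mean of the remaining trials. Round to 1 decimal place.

n = 15, ΣRT = 5008, M = 333.867
Σ(x−M)² = 885295.73; s = √(885295.73/14) = 251.467
Cutoffs: 333.867 ± 3·251.467 → [-420.5, 1088.3]
Outside: 1224 → excluded.
Retained (n=14): Σ = 3784, mean = 3784/14 = 270.286

270.3 ms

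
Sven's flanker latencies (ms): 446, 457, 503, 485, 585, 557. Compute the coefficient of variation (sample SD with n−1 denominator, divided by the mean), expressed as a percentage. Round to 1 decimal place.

10.9%

n = 6, Σ = 3033, M = 505.5000
Σ(x−M)² = 15291.500; s = √(15291.500/5) = 55.3019
CV = 55.3019 / 505.5000 = 0.10940 = 10.940%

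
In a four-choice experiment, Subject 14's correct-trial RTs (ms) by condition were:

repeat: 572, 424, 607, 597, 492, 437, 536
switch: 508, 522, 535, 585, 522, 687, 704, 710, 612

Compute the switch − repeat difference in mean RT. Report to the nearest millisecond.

75 ms

M(repeat) = 3665/7 = 523.571
M(switch) = 5385/9 = 598.333
Difference = 598.333 − 523.571 = 74.762 ms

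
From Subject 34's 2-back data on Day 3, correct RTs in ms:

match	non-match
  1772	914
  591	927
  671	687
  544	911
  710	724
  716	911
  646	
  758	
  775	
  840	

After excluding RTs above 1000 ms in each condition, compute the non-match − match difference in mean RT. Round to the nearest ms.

151 ms

match: exclude 1772
M(match) = 6251/9 = 694.556
M(non-match) = 5074/6 = 845.667
Difference = 845.667 − 694.556 = 151.111 ms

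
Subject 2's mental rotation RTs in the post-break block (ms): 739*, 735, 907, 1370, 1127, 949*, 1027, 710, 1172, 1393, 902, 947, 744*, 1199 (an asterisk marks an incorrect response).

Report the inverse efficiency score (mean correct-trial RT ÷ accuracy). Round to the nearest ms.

Correct trials (n=11): 735, 907, 1370, 1127, 1027, 710, 1172, 1393, 902, 947, 1199
Mean correct RT = 11489/11 = 1044.4545 ms
Proportion correct = 11/14
IES = 1044.4545 / (11/14) = 1329.306 ms

1329 ms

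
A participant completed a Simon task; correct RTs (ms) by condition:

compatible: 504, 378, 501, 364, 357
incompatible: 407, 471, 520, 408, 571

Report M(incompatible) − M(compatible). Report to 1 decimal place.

M(compatible) = 2104/5 = 420.800
M(incompatible) = 2377/5 = 475.400
Difference = 475.400 − 420.800 = 54.600 ms

54.6 ms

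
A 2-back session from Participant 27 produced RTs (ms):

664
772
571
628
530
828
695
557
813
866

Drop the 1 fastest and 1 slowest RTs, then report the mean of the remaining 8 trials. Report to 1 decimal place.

Sorted: 530, 557, 571, 628, 664, 695, 772, 813, 828, 866
Drop lowest 1 (530) and highest 1 (866)
Remaining (n=8): Σ = 5528, mean = 5528/8 = 691.000

691.0 ms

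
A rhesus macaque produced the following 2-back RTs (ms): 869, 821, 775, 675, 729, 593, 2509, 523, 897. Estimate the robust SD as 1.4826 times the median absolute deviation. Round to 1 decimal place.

148.3 ms

Sorted: 523, 593, 675, 729, 775, 821, 869, 897, 2509 → median = 775
|x − 775| sorted: 0, 46, 46, 94, 100, 122, 182, 252, 1734 → MAD = 100
Robust SD ≈ 1.4826 × 100 = 148.260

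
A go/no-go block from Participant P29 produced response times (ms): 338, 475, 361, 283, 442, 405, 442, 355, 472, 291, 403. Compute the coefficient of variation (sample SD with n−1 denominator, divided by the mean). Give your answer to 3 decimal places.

n = 11, Σ = 4267, M = 387.9091
Σ(x−M)² = 45722.909; s = √(45722.909/10) = 67.6187
CV = 67.6187 / 387.9091 = 0.17432

0.174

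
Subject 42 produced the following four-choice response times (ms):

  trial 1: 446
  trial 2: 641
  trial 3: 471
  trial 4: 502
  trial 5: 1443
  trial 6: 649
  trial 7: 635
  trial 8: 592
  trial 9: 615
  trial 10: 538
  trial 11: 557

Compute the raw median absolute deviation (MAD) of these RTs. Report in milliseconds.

54 ms

Sorted: 446, 471, 502, 538, 557, 592, 615, 635, 641, 649, 1443 → median = 592
|x − 592|: 146, 49, 121, 90, 851, 57, 43, 0, 23, 54, 35
Sorted deviations: 0, 23, 35, 43, 49, 54, 57, 90, 121, 146, 851 → MAD = 54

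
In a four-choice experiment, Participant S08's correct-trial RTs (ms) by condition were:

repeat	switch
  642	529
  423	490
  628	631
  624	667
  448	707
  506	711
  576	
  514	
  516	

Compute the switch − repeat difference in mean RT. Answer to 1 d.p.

80.6 ms

M(repeat) = 4877/9 = 541.889
M(switch) = 3735/6 = 622.500
Difference = 622.500 − 541.889 = 80.611 ms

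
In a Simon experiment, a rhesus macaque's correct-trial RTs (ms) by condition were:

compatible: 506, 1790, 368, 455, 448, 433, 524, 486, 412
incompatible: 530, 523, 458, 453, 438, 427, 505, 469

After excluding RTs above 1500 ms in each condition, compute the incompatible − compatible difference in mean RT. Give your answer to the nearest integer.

21 ms

compatible: exclude 1790
M(compatible) = 3632/8 = 454.000
M(incompatible) = 3803/8 = 475.375
Difference = 475.375 − 454.000 = 21.375 ms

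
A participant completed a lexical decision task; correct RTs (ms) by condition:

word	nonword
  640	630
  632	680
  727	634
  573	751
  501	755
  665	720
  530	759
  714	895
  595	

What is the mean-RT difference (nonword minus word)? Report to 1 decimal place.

M(word) = 5577/9 = 619.667
M(nonword) = 5824/8 = 728.000
Difference = 728.000 − 619.667 = 108.333 ms

108.3 ms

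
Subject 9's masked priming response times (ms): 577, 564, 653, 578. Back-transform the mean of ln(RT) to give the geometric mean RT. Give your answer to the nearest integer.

ln(RT): 6.3578, 6.3351, 6.4816, 6.3596
Mean ln(RT) = 25.5340/4 = 6.38351
Geometric mean = exp(6.38351) = 592.00 ms

592 ms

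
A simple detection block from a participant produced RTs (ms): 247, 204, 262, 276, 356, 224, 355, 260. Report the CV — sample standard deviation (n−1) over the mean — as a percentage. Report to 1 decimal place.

20.4%

n = 8, Σ = 2184, M = 273.0000
Σ(x−M)² = 21750.000; s = √(21750.000/7) = 55.7418
CV = 55.7418 / 273.0000 = 0.20418 = 20.418%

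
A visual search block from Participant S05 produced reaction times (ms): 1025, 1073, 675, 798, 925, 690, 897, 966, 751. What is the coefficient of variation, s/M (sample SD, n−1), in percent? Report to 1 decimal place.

16.7%

n = 9, Σ = 7800, M = 866.6667
Σ(x−M)² = 167874.000; s = √(167874.000/8) = 144.8594
CV = 144.8594 / 866.6667 = 0.16715 = 16.715%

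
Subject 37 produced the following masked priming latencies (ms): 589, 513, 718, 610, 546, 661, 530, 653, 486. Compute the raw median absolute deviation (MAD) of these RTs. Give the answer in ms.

64 ms

Sorted: 486, 513, 530, 546, 589, 610, 653, 661, 718 → median = 589
|x − 589|: 0, 76, 129, 21, 43, 72, 59, 64, 103
Sorted deviations: 0, 21, 43, 59, 64, 72, 76, 103, 129 → MAD = 64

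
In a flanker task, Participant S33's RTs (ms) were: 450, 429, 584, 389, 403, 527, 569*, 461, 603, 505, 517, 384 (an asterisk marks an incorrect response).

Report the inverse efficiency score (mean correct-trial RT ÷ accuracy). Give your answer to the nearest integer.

521 ms

Correct trials (n=11): 450, 429, 584, 389, 403, 527, 461, 603, 505, 517, 384
Mean correct RT = 5252/11 = 477.4545 ms
Proportion correct = 11/12
IES = 477.4545 / (11/12) = 520.860 ms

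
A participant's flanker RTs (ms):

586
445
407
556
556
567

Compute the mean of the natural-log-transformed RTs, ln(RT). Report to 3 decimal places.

ln(RT): 6.3733, 6.0981, 6.0088, 6.3208, 6.3208, 6.3404
Σ ln(RT) = 37.4621
Mean = 37.4621/6 = 6.24368

6.244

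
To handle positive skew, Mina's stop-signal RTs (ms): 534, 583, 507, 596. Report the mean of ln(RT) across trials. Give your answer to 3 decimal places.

ln(RT): 6.2804, 6.3682, 6.2285, 6.3902
Σ ln(RT) = 25.2673
Mean = 25.2673/4 = 6.31683

6.317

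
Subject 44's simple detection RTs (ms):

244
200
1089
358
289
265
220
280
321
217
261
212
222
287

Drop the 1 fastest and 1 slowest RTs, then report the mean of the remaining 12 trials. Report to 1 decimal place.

264.7 ms

Sorted: 200, 212, 217, 220, 222, 244, 261, 265, 280, 287, 289, 321, 358, 1089
Drop lowest 1 (200) and highest 1 (1089)
Remaining (n=12): Σ = 3176, mean = 3176/12 = 264.667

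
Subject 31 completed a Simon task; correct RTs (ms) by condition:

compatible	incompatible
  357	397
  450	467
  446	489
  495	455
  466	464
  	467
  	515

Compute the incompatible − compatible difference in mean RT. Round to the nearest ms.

M(compatible) = 2214/5 = 442.800
M(incompatible) = 3254/7 = 464.857
Difference = 464.857 − 442.800 = 22.057 ms

22 ms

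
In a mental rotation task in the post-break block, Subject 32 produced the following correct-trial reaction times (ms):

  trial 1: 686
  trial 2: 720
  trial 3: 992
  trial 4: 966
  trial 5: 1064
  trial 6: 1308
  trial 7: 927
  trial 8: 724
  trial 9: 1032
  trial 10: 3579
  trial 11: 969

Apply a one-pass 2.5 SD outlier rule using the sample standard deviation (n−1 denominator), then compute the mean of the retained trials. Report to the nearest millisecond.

n = 11, ΣRT = 12967, M = 1178.818
Σ(x−M)² = 6660171.64; s = √(6660171.64/10) = 816.099
Cutoffs: 1178.818 ± 2.5·816.099 → [-861.4, 3219.1]
Outside: 3579 → excluded.
Retained (n=10): Σ = 9388, mean = 9388/10 = 938.800

939 ms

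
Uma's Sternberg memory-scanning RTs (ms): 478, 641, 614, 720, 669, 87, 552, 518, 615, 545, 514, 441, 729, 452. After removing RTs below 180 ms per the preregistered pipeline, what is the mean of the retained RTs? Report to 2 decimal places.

576.00 ms

Excluded: 87
Retained (n=13): Σ = 7488
Mean = 7488/13 = 576.0000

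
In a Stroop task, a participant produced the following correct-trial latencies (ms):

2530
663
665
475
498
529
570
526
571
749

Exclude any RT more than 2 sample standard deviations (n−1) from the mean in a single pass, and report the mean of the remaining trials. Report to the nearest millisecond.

n = 10, ΣRT = 7776, M = 777.600
Σ(x−M)² = 3478164.40; s = √(3478164.40/9) = 621.661
Cutoffs: 777.600 ± 2·621.661 → [-465.7, 2020.9]
Outside: 2530 → excluded.
Retained (n=9): Σ = 5246, mean = 5246/9 = 582.889

583 ms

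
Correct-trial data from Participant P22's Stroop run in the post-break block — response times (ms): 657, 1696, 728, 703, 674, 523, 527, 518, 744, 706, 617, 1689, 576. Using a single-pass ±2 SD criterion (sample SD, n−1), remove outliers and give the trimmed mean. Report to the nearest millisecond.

634 ms

n = 13, ΣRT = 10358, M = 796.769
Σ(x−M)² = 1970338.31; s = √(1970338.31/12) = 405.210
Cutoffs: 796.769 ± 2·405.210 → [-13.7, 1607.2]
Outside: 1689, 1696 → excluded.
Retained (n=11): Σ = 6973, mean = 6973/11 = 633.909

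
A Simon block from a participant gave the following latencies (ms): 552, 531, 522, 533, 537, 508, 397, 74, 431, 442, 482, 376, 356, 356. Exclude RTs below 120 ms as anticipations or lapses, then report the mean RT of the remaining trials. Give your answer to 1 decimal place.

463.3 ms

Excluded: 74
Retained (n=13): Σ = 6023
Mean = 6023/13 = 463.3077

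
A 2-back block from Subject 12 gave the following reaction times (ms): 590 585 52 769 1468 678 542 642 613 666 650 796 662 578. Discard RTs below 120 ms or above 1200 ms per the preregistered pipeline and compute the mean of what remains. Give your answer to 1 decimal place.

Excluded: 52, 1468
Retained (n=12): Σ = 7771
Mean = 7771/12 = 647.5833

647.6 ms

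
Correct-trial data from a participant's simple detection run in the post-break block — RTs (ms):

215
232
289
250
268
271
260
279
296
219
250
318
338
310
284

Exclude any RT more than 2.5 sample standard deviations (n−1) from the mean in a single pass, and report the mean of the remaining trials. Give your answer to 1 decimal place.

271.9 ms

n = 15, ΣRT = 4079, M = 271.933
Σ(x−M)² = 17760.93; s = √(17760.93/14) = 35.618
Cutoffs: 271.933 ± 2.5·35.618 → [182.9, 361.0]
No RTs fall outside the cutoffs; all 15 retained. Mean = 4079/15 = 271.933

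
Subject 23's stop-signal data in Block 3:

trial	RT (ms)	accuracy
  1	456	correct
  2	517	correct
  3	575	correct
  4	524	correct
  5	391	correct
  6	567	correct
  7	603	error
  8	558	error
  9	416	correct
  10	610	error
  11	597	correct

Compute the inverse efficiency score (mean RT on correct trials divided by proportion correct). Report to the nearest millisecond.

Correct trials (n=8): 456, 517, 575, 524, 391, 567, 416, 597
Mean correct RT = 4043/8 = 505.3750 ms
Proportion correct = 8/11
IES = 505.3750 / (8/11) = 694.891 ms

695 ms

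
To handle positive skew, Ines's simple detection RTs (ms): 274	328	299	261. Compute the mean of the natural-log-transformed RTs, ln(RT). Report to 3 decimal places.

5.668

ln(RT): 5.6131, 5.7930, 5.7004, 5.5645
Σ ln(RT) = 22.6711
Mean = 22.6711/4 = 5.66778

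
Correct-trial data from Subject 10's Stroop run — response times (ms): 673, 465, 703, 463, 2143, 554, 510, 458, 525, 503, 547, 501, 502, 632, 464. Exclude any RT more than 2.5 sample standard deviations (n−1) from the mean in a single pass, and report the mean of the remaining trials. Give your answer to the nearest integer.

536 ms

n = 15, ΣRT = 9643, M = 642.867
Σ(x−M)² = 2493365.73; s = √(2493365.73/14) = 422.016
Cutoffs: 642.867 ± 2.5·422.016 → [-412.2, 1697.9]
Outside: 2143 → excluded.
Retained (n=14): Σ = 7500, mean = 7500/14 = 535.714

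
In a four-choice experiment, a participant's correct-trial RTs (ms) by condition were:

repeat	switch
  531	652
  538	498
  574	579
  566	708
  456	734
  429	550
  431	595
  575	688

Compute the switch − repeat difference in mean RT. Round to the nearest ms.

M(repeat) = 4100/8 = 512.500
M(switch) = 5004/8 = 625.500
Difference = 625.500 − 512.500 = 113.000 ms

113 ms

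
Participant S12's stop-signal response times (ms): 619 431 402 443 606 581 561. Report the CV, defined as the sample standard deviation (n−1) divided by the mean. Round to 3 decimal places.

0.176

n = 7, Σ = 3643, M = 520.4286
Σ(x−M)² = 50371.714; s = √(50371.714/6) = 91.6258
CV = 91.6258 / 520.4286 = 0.17606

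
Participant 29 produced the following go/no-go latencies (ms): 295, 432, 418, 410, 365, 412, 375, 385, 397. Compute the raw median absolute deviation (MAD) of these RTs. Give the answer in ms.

Sorted: 295, 365, 375, 385, 397, 410, 412, 418, 432 → median = 397
|x − 397|: 102, 35, 21, 13, 32, 15, 22, 12, 0
Sorted deviations: 0, 12, 13, 15, 21, 22, 32, 35, 102 → MAD = 21

21 ms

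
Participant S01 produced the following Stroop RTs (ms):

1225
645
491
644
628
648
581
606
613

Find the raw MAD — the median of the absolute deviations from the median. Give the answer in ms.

20 ms

Sorted: 491, 581, 606, 613, 628, 644, 645, 648, 1225 → median = 628
|x − 628|: 597, 17, 137, 16, 0, 20, 47, 22, 15
Sorted deviations: 0, 15, 16, 17, 20, 22, 47, 137, 597 → MAD = 20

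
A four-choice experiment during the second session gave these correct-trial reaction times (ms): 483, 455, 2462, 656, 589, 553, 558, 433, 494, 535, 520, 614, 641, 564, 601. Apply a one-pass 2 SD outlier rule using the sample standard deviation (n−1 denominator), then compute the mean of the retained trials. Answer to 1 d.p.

n = 15, ΣRT = 10158, M = 677.200
Σ(x−M)² = 3472514.40; s = √(3472514.40/14) = 498.033
Cutoffs: 677.200 ± 2·498.033 → [-318.9, 1673.3]
Outside: 2462 → excluded.
Retained (n=14): Σ = 7696, mean = 7696/14 = 549.714

549.7 ms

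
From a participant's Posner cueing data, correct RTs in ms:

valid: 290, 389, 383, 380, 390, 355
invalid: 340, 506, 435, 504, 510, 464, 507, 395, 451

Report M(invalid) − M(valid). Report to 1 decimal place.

92.4 ms

M(valid) = 2187/6 = 364.500
M(invalid) = 4112/9 = 456.889
Difference = 456.889 − 364.500 = 92.389 ms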